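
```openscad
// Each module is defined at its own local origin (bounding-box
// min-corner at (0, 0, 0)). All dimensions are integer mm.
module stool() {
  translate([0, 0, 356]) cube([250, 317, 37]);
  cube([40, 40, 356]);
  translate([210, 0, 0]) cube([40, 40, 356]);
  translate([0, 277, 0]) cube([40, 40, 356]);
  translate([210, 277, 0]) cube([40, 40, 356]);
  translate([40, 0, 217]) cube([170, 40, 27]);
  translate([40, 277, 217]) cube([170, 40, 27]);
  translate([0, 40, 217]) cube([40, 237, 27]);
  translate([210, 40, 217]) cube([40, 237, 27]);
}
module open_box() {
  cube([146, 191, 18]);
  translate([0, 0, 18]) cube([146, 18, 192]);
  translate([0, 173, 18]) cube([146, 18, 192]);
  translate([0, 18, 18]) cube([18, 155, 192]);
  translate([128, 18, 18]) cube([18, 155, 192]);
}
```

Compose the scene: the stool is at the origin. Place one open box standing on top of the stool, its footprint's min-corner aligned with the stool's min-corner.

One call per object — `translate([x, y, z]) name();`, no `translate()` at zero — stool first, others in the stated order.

stool();
translate([0, 0, 393]) open_box();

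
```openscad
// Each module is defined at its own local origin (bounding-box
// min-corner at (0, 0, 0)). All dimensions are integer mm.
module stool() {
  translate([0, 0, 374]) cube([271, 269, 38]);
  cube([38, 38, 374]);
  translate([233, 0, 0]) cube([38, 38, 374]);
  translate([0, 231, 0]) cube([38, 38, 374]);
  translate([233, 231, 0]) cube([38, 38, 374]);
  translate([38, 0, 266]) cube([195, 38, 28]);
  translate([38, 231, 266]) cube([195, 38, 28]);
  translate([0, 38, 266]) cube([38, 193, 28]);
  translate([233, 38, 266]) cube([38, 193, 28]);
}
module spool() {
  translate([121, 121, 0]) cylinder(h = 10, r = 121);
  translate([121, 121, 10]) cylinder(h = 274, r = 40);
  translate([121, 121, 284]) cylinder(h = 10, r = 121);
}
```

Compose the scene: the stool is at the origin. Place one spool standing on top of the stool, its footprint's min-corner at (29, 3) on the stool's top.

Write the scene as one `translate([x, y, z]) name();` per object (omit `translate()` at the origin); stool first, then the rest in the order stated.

stool();
translate([29, 3, 412]) spool();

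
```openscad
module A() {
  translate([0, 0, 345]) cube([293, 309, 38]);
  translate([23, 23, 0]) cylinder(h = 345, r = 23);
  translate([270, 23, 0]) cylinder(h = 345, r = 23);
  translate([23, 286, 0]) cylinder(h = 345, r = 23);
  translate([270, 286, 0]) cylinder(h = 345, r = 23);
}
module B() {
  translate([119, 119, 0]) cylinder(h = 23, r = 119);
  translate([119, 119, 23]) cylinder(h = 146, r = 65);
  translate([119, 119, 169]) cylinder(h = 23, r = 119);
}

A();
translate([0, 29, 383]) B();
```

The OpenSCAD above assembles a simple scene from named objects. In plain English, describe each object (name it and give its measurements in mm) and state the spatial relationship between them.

A is a four-legged stool. The seat is a 293×309×38 mm slab whose top surface is at z = 383 mm; four round legs, each 46 mm in diameter, run from the floor (z = 0) to the underside of the seat, each leg's axis is inset half a diameter from the nearest pair of seat edges (so the leg's bounding box is flush with the corner).

B is a spool: two coaxial disc flanges of radius 119 mm and thickness 23 mm, joined by a core cylinder of radius 65 mm and height 146 mm. The lower flange rests on z = 0 and the three cylinders share a vertical axis.

The spool is on top of the stool.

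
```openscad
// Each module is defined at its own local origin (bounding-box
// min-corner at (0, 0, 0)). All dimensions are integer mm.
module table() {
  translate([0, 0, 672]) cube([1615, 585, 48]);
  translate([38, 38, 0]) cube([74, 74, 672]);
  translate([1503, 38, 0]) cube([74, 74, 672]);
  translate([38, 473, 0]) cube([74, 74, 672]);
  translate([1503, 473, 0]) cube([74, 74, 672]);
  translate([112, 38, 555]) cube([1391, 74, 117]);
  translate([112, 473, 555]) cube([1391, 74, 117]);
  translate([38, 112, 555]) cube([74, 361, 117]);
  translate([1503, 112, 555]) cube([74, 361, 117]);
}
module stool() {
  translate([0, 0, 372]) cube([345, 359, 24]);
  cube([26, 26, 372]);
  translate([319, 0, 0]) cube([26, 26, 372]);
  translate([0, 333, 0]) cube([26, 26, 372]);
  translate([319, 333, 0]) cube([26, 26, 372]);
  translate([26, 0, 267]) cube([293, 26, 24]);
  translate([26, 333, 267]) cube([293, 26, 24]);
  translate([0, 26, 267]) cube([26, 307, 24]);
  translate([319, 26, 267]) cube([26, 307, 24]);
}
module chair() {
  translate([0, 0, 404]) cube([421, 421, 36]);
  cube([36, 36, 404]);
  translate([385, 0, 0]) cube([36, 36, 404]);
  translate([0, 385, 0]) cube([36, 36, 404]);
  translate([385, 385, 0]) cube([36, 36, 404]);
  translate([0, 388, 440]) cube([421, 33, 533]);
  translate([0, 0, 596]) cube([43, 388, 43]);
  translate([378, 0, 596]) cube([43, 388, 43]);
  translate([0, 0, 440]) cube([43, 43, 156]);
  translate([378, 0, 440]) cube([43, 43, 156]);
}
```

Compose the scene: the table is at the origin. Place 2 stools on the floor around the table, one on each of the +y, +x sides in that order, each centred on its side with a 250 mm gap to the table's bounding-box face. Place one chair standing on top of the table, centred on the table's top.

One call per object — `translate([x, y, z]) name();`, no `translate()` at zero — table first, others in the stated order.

table();
translate([635, 835, 0]) stool();
translate([1865, 113, 0]) stool();
translate([597, 82, 720]) chair();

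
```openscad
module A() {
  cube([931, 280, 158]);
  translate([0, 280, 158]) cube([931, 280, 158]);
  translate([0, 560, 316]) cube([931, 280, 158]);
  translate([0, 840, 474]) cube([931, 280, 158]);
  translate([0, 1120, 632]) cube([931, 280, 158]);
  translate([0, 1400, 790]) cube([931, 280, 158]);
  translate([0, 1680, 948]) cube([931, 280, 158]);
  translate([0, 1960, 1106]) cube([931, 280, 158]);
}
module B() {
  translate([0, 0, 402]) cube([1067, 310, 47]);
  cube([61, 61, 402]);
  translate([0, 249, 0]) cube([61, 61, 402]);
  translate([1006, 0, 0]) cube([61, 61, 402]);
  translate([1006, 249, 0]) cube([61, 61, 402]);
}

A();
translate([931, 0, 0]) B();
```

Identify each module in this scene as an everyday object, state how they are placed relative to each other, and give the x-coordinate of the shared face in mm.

A is a staircase. B is a bench. The bench is against the staircase's +x side, with their −y faces flush. The x-coordinate of the shared face is 931 mm.

The staircase's +x face and the bench's −x face are both at x = 931 mm.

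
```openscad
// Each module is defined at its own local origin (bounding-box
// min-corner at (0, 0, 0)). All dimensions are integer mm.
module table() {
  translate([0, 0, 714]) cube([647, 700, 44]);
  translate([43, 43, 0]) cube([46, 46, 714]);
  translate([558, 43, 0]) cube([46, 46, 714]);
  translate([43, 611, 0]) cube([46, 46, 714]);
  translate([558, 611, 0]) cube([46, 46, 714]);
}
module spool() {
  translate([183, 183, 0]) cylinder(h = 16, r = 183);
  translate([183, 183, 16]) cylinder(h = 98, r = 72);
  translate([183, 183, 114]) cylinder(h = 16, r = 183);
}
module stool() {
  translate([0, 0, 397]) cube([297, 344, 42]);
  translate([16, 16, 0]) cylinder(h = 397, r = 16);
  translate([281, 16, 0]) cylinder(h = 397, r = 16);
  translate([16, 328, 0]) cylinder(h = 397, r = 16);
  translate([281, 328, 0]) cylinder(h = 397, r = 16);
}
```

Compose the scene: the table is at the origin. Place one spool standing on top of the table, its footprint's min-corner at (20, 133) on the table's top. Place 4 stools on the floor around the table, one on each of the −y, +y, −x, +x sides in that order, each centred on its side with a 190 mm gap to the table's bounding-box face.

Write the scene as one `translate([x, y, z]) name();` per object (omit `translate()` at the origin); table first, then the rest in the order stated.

table();
translate([20, 133, 758]) spool();
translate([175, -534, 0]) stool();
translate([175, 890, 0]) stool();
translate([-487, 178, 0]) stool();
translate([837, 178, 0]) stool();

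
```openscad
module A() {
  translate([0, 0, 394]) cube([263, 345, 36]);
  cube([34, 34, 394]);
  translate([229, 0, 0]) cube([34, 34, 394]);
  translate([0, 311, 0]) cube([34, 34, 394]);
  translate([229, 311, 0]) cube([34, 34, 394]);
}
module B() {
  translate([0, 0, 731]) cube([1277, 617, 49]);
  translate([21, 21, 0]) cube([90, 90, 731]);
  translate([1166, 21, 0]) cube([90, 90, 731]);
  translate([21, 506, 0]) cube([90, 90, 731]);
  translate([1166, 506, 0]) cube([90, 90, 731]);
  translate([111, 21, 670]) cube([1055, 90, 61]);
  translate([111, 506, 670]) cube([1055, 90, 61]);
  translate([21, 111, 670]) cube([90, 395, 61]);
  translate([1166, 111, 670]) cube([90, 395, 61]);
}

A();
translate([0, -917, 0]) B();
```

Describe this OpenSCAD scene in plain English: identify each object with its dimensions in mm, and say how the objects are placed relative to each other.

A is a four-legged stool. The seat is 263×345 mm, 36 mm thick, top at z = 430 mm. It stands on four square legs, each 34×34 mm in cross-section, from z = 0 to the seat underside, each flush with a corner of the seat.

B is a table with a 1277×617 mm rectangular top, 49 mm thick, top surface at z = 780 mm, supported by four 90×90 mm square legs, each inset 21 mm from the nearest pair of top edges, running from the floor. Four apron rails, 90 mm thick and 61 mm tall, run between adjacent legs with their top edges flush with the underside of the top and their outer faces flush with the legs' outer faces.

The table is on the floor beside the stool on its −y side.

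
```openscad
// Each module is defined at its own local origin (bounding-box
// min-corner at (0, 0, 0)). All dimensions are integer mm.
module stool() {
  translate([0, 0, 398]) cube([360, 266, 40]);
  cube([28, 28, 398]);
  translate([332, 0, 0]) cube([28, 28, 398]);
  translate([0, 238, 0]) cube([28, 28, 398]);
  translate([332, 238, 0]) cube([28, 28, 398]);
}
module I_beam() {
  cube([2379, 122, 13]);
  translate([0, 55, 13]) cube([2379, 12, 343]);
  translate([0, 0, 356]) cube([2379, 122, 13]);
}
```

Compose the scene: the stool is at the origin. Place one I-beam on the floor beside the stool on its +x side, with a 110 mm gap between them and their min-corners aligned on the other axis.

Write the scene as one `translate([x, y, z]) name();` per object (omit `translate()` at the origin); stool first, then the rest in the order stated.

stool();
translate([470, 0, 0]) I_beam();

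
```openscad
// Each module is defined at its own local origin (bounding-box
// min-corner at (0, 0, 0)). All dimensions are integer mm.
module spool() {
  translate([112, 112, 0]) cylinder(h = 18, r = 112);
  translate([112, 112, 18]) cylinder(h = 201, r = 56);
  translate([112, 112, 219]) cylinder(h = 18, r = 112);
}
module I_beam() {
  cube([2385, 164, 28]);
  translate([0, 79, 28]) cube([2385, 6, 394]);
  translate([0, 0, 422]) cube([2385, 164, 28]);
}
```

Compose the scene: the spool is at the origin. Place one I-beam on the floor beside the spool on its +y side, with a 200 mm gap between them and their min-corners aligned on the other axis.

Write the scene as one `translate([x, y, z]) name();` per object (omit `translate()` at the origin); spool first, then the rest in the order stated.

spool();
translate([0, 424, 0]) I_beam();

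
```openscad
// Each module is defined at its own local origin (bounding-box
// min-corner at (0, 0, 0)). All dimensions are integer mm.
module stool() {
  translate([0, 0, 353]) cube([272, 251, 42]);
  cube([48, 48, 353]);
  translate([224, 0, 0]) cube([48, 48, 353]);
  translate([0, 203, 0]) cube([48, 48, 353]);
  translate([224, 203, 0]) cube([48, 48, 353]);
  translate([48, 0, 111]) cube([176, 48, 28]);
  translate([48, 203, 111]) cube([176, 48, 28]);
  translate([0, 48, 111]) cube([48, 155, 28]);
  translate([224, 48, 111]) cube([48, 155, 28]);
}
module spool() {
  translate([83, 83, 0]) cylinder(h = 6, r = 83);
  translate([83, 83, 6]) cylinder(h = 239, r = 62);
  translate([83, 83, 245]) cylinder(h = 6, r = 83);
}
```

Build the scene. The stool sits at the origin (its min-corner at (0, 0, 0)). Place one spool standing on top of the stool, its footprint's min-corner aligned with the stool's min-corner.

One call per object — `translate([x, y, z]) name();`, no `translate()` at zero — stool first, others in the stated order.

stool();
translate([0, 0, 395]) spool();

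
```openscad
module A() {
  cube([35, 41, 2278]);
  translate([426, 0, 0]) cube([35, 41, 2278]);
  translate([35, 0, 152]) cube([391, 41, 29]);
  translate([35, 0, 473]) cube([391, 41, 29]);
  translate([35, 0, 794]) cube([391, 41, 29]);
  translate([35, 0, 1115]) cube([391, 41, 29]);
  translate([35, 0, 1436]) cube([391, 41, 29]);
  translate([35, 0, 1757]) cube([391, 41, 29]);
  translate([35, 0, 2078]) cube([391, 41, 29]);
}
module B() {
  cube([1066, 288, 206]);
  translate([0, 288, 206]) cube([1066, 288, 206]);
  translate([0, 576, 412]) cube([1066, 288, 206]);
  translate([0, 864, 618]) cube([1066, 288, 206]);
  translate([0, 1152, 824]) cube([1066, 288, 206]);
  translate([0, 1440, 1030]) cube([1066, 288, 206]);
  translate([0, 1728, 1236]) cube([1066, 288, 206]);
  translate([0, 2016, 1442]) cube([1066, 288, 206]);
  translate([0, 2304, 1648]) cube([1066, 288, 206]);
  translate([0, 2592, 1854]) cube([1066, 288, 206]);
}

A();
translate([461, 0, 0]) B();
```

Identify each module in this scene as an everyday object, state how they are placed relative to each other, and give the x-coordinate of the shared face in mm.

The ladder's +x face and the staircase's −x face are both at x = 461 mm.

A is a ladder. B is a staircase. The staircase is against the ladder's +x side, with their −y faces flush. The x-coordinate of the shared face is 461 mm.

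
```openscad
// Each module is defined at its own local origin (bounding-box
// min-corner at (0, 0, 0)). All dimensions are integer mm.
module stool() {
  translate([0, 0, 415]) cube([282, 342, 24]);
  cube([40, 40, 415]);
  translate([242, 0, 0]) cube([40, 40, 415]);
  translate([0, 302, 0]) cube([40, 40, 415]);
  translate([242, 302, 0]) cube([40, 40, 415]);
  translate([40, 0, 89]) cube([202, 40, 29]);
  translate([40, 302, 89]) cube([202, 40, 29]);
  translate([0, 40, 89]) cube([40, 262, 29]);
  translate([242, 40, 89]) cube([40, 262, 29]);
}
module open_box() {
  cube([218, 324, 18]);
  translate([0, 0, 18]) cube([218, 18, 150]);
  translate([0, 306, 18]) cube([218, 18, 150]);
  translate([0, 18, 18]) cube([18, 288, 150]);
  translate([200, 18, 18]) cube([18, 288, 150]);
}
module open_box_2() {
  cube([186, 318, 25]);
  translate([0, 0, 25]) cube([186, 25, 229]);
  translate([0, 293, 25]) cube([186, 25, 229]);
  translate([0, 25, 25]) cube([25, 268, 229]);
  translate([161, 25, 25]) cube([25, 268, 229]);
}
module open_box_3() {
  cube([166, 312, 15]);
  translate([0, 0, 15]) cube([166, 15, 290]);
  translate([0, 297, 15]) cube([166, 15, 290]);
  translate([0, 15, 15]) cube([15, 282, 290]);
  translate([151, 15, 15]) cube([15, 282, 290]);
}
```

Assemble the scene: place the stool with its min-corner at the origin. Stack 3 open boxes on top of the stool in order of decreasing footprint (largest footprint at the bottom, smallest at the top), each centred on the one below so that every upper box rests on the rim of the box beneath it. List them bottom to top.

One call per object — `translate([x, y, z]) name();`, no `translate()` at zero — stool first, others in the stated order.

stool();
translate([32, 9, 439]) open_box();
translate([48, 12, 607]) open_box_2();
translate([58, 15, 861]) open_box_3();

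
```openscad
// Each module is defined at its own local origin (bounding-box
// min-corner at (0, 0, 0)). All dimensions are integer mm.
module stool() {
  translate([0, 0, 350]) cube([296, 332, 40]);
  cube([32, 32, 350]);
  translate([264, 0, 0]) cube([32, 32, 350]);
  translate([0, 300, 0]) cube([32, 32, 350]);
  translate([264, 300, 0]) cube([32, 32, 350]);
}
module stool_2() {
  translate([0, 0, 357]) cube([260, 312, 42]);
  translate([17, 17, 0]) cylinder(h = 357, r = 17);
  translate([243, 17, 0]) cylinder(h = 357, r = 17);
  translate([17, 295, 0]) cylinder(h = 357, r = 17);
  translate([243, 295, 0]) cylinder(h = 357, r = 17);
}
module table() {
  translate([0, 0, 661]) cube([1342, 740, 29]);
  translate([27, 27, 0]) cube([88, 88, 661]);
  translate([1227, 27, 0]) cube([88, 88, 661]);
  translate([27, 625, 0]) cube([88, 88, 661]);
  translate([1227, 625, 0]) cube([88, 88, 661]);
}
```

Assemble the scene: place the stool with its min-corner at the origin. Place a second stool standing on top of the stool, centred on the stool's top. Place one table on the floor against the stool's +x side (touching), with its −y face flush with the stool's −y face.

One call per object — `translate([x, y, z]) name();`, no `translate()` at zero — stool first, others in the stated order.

stool();
translate([18, 10, 390]) stool_2();
translate([296, 0, 0]) table();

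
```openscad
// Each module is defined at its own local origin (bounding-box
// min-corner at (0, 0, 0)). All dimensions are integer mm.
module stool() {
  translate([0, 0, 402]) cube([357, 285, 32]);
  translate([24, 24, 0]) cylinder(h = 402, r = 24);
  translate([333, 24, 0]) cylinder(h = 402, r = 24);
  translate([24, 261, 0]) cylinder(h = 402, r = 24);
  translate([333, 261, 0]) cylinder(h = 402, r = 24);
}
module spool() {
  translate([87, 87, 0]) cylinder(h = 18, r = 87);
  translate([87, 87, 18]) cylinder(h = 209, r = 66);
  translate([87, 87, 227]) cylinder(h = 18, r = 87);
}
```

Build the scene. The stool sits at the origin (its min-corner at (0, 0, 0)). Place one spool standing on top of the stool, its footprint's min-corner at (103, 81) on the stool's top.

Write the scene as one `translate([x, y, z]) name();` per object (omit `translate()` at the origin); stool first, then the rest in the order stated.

stool();
translate([103, 81, 434]) spool();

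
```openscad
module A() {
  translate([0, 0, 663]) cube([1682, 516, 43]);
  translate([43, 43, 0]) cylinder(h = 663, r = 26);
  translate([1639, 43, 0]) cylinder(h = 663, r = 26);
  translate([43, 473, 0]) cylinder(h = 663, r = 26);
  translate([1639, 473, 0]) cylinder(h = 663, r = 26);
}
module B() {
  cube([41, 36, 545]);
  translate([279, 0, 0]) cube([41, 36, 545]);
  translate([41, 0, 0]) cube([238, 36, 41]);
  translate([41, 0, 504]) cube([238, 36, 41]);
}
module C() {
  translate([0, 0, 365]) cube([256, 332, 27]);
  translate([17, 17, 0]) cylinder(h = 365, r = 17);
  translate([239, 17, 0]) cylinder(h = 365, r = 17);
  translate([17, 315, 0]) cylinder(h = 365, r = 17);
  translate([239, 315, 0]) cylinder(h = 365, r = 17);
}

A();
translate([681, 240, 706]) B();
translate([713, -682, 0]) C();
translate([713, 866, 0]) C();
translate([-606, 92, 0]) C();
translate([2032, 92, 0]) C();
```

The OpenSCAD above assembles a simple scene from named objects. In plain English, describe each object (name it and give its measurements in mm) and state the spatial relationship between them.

A is a table with a 1682×516 mm rectangular top, 43 mm thick, top surface at z = 706 mm, supported by four round legs of 52 mm diameter, each leg's bounding box inset 17 mm from the nearest pair of top edges, running from the floor.

B is a picture frame with a 238×463 mm rectangular opening (x by z) and a uniform 41 mm border on every side. Frame depth is 36 mm along y. It is built from two vertical stiles running the full outside height and two horizontal rails spanning the gap between the stiles.

C is a four-legged stool. The seat is 256×332 mm, 27 mm thick, top at z = 392 mm. It stands on four round legs, each 34 mm in diameter, from z = 0 to the seat underside, each leg's axis is inset half a diameter from the nearest pair of seat edges (so the leg's bounding box is flush with the corner).

The picture frame is on top of the table, centred. Four stools sit around the table at the −y, +y, −x, +x sides.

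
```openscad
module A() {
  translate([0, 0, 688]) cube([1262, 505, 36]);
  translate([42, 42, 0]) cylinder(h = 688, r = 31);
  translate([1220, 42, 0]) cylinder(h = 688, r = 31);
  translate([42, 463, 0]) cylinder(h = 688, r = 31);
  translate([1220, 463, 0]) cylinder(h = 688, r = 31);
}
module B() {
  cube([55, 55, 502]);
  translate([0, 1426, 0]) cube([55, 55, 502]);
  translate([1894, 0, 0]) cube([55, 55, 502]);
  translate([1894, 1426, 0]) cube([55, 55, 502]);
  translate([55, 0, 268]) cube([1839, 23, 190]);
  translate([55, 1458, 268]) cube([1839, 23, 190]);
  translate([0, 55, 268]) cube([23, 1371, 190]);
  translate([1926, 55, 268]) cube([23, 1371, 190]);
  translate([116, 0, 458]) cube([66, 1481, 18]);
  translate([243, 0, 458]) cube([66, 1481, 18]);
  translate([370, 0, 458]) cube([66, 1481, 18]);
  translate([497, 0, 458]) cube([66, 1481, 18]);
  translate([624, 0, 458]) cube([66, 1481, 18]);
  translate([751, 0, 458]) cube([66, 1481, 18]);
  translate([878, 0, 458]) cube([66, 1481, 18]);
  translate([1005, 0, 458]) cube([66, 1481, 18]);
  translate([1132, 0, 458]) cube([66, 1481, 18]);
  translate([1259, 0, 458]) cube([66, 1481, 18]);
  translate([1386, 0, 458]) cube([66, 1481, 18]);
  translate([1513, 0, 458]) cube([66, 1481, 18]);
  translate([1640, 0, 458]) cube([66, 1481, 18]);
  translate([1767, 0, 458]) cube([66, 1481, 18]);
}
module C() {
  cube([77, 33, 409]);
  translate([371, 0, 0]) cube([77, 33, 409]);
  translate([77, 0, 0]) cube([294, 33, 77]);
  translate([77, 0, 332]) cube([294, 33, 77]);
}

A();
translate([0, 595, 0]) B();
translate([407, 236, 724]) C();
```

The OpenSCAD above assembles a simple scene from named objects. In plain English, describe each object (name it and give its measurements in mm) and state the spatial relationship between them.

A is a table: top 1262 mm (x) × 505 mm (y), 36 mm thick, upper face at z = 724 mm, on four round legs of 62 mm diameter, each leg's bounding box inset 11 mm from the nearest pair of top edges, running from z = 0 to the bottom of the top.

B is a bed frame 1949 mm long (x) by 1481 mm wide (y). Four 55×55 mm corner posts, 502 mm tall, at the corners of the footprint. Four rails of 23 mm thickness and 190 mm height run between adjacent posts with their undersides at z = 268 mm, their outer faces flush with the outside of the frame (the two x-running rails run between the posts' inner faces; the two y-running rails run between the posts' inner faces). 14 slats, each 66 mm wide (x) and 18 mm thick, lie across the top of the two x-running rails, running the full 1481 mm width of the frame in y; the slats are evenly spaced along x between the inner faces of the end posts with equal gaps (rounded down to the nearest mm) at the −x end and between each pair — any rounding remainder accumulates at the +x end.

C is a rectangular picture frame lying in the x–z plane (depth along y). The opening is 294 mm wide (x) by 255 mm tall (z), surrounded by a border 77 mm wide on all four sides. The frame is 33 mm deep and is made of two full-height vertical stiles with two horizontal rails fitted between them.

The bed frame is on the floor beside the table on its +y side. The picture frame is on top of the table, centred.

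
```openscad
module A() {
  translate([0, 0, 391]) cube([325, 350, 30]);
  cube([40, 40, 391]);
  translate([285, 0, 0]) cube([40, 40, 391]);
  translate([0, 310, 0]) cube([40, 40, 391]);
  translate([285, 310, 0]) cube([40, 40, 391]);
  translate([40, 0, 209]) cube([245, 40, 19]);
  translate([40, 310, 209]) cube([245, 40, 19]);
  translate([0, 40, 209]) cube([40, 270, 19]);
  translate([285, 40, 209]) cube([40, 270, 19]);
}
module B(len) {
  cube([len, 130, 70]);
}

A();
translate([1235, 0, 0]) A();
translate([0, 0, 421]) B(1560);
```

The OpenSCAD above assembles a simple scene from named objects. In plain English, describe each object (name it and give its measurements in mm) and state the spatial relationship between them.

A is a simple wooden stool: a rectangular seat 325 mm (x) by 350 mm (y), 30 mm thick, top face at z = 421 mm, on four square legs, each 40×40 mm in cross-section. The legs rest on z = 0, each flush with a corner of the seat. Four stretchers, 40 mm wide and 19 mm tall, connect adjacent legs with their undersides at z = 209 mm, each running between the inner faces of the legs it joins and aligned with the legs' outer faces on the other axis.

B is a rectangular beam 1560 mm long (x), 130 mm deep (y), 70 mm thick (z).

The beam spans the tops of two stools placed 910 mm apart, resting at z = 421 mm.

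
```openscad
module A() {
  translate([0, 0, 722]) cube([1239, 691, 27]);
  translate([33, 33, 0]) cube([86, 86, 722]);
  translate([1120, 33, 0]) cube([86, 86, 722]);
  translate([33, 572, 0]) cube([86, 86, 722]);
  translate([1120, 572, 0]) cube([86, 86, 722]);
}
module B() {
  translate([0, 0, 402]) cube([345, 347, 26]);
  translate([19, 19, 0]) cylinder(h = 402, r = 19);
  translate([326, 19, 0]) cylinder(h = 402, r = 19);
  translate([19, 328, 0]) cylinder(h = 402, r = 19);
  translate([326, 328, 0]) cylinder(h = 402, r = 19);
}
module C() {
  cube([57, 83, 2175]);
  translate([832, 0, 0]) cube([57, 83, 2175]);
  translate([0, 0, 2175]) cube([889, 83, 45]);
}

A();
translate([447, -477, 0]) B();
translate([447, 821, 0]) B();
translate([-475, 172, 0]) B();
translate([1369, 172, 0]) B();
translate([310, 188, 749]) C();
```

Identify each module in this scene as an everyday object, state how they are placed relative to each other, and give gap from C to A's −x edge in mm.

A is a table. B is a stool. C is a door frame. Four stools sit around the table at the −y, +y, −x, +x sides. The door frame is on top of the table. The gap from the door frame to the table's −x edge is 310 mm.

The door frame's min-x is at 310; the table's min-x is 0; gap = 310 mm.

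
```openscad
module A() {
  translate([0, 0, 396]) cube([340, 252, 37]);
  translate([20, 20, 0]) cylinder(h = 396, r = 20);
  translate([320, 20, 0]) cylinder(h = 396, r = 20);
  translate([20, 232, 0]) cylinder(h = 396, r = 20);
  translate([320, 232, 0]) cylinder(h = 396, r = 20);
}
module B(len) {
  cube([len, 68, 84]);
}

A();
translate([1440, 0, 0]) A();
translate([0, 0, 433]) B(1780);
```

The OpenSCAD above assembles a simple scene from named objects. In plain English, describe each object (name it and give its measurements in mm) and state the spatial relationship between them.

A is a four-legged stool. The seat is a 340×252×37 mm slab whose top surface is at z = 433 mm; four round legs, each 40 mm in diameter, run from the floor (z = 0) to the underside of the seat, each leg's axis is inset half a diameter from the nearest pair of seat edges (so the leg's bounding box is flush with the corner).

B is a rectangular beam 1780 mm long (x), 68 mm deep (y), 84 mm thick (z).

The beam spans the tops of two stools placed 1100 mm apart, resting at z = 433 mm.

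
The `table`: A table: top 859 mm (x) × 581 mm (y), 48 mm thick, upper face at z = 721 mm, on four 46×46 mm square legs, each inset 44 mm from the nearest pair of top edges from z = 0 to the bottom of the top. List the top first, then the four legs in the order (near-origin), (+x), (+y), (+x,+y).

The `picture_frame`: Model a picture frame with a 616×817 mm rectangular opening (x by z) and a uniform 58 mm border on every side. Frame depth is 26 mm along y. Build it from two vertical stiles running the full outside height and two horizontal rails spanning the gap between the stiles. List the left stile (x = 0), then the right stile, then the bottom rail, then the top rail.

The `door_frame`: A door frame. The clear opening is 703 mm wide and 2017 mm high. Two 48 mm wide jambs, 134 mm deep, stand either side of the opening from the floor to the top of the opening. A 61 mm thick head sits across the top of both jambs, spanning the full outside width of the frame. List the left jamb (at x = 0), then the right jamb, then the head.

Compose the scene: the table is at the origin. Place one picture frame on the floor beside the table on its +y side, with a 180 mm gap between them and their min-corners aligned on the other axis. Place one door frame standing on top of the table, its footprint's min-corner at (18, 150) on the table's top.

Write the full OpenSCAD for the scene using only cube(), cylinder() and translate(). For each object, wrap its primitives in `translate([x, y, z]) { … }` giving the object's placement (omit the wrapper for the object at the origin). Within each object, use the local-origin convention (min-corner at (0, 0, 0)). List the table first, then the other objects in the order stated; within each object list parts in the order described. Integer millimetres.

translate([0, 0, 673]) cube([859, 581, 48]);
translate([44, 44, 0]) cube([46, 46, 673]);
translate([769, 44, 0]) cube([46, 46, 673]);
translate([44, 491, 0]) cube([46, 46, 673]);
translate([769, 491, 0]) cube([46, 46, 673]);
translate([0, 761, 0]) {
  cube([58, 26, 933]);
  translate([674, 0, 0]) cube([58, 26, 933]);
  translate([58, 0, 0]) cube([616, 26, 58]);
  translate([58, 0, 875]) cube([616, 26, 58]);
}
translate([18, 150, 721]) {
  cube([48, 134, 2017]);
  translate([751, 0, 0]) cube([48, 134, 2017]);
  translate([0, 0, 2017]) cube([799, 134, 61]);
}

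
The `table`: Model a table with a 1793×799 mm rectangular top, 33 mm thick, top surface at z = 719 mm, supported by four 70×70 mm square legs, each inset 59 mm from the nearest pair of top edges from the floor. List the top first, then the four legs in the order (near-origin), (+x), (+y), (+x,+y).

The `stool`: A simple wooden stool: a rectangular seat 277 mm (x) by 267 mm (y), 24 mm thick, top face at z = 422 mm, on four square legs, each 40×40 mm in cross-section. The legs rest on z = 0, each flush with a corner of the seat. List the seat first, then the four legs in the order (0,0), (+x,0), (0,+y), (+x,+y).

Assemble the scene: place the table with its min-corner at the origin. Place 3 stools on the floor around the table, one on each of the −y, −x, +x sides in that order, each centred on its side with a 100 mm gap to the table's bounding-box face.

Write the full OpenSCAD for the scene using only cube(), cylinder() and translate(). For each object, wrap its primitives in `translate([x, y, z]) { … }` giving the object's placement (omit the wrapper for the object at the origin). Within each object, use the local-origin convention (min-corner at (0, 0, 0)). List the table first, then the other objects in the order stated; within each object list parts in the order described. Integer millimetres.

translate([0, 0, 686]) cube([1793, 799, 33]);
translate([59, 59, 0]) cube([70, 70, 686]);
translate([1664, 59, 0]) cube([70, 70, 686]);
translate([59, 670, 0]) cube([70, 70, 686]);
translate([1664, 670, 0]) cube([70, 70, 686]);
translate([758, -367, 0]) {
  translate([0, 0, 398]) cube([277, 267, 24]);
  cube([40, 40, 398]);
  translate([237, 0, 0]) cube([40, 40, 398]);
  translate([0, 227, 0]) cube([40, 40, 398]);
  translate([237, 227, 0]) cube([40, 40, 398]);
}
translate([-377, 266, 0]) {
  translate([0, 0, 398]) cube([277, 267, 24]);
  cube([40, 40, 398]);
  translate([237, 0, 0]) cube([40, 40, 398]);
  translate([0, 227, 0]) cube([40, 40, 398]);
  translate([237, 227, 0]) cube([40, 40, 398]);
}
translate([1893, 266, 0]) {
  translate([0, 0, 398]) cube([277, 267, 24]);
  cube([40, 40, 398]);
  translate([237, 0, 0]) cube([40, 40, 398]);
  translate([0, 227, 0]) cube([40, 40, 398]);
  translate([237, 227, 0]) cube([40, 40, 398]);
}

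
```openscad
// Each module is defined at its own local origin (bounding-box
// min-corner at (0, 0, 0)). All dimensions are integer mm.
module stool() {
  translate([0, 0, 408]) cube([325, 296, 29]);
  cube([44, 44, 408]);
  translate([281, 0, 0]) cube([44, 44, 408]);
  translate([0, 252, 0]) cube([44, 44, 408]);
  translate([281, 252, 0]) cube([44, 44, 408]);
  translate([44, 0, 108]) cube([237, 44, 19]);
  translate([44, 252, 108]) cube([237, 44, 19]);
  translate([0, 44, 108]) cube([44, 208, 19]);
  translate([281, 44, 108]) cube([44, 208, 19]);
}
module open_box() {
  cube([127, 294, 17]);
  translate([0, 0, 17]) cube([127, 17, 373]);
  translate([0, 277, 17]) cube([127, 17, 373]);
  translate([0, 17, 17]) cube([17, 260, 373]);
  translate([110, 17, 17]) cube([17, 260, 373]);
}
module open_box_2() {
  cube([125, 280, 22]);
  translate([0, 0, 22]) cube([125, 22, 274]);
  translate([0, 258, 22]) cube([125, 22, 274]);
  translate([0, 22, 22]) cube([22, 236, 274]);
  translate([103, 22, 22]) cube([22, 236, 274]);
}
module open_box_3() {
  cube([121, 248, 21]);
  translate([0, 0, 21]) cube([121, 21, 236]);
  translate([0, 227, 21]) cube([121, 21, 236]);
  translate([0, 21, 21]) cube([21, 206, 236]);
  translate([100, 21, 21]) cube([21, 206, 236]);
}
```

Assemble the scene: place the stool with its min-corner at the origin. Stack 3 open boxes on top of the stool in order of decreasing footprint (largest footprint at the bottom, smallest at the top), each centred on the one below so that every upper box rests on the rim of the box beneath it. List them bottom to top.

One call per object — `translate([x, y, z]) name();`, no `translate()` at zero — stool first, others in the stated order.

stool();
translate([99, 1, 437]) open_box();
translate([100, 8, 827]) open_box_2();
translate([102, 24, 1123]) open_box_3();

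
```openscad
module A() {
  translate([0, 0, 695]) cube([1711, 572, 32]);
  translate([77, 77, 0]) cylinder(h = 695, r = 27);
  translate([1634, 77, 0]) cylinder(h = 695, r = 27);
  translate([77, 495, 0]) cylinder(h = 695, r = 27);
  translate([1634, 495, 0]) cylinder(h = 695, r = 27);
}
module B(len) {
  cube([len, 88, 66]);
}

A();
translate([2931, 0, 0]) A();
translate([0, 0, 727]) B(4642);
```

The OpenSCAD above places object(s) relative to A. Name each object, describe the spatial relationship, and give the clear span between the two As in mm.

A is a table. B is a beam. A beam spans the tops of two tables. The clear span between the two tables is 1220 mm.

Second table starts at x = 2931; first ends at x = 1711; clear span = 2931 − 1711 = 1220 mm.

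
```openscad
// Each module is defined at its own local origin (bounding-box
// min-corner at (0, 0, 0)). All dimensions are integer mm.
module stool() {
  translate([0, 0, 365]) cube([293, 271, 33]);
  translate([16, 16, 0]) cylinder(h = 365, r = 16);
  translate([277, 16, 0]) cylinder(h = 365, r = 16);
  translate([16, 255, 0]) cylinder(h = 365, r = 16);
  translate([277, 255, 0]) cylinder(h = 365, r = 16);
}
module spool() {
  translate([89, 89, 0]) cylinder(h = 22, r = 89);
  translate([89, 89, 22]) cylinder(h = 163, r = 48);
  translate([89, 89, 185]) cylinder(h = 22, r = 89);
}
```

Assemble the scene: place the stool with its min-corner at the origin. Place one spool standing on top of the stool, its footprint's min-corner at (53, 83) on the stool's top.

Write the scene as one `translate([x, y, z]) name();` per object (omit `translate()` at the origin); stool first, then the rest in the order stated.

stool();
translate([53, 83, 398]) spool();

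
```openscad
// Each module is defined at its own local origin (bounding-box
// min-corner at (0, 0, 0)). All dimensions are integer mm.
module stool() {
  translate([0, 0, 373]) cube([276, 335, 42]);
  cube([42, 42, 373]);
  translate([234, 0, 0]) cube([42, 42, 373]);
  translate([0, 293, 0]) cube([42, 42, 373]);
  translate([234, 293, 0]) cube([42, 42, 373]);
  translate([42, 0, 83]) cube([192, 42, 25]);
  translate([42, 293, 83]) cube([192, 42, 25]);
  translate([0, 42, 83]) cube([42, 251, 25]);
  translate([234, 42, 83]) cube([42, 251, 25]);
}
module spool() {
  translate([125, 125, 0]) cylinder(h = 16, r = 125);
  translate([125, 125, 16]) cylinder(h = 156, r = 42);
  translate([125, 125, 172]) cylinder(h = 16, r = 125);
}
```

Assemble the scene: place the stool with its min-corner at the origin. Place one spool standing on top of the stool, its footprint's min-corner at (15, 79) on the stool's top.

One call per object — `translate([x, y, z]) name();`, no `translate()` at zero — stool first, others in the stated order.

stool();
translate([15, 79, 415]) spool();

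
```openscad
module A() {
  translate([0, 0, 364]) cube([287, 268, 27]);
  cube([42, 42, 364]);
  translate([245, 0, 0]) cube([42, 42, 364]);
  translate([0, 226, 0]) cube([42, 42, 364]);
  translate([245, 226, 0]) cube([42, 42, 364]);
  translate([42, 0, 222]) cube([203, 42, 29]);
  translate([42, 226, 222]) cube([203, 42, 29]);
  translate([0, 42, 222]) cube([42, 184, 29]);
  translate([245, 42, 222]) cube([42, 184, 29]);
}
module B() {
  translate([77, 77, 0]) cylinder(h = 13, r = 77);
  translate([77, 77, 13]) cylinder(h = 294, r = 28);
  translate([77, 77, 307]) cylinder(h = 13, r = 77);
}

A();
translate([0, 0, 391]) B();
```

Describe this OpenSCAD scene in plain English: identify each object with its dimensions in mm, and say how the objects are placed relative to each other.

A is a simple wooden stool: a rectangular seat 287 mm (x) by 268 mm (y), 27 mm thick, top face at z = 391 mm, on four square legs, each 42×42 mm in cross-section. The legs rest on z = 0, each flush with a corner of the seat. Four stretchers, 42 mm wide and 29 mm tall, connect adjacent legs with their undersides at z = 222 mm, each running between the inner faces of the legs it joins and aligned with the legs' outer faces on the other axis.

B is a spool: two coaxial disc flanges of radius 77 mm and thickness 13 mm, joined by a core cylinder of radius 28 mm and height 294 mm. The lower flange rests on z = 0 and the three cylinders share a vertical axis.

The spool is on top of the stool.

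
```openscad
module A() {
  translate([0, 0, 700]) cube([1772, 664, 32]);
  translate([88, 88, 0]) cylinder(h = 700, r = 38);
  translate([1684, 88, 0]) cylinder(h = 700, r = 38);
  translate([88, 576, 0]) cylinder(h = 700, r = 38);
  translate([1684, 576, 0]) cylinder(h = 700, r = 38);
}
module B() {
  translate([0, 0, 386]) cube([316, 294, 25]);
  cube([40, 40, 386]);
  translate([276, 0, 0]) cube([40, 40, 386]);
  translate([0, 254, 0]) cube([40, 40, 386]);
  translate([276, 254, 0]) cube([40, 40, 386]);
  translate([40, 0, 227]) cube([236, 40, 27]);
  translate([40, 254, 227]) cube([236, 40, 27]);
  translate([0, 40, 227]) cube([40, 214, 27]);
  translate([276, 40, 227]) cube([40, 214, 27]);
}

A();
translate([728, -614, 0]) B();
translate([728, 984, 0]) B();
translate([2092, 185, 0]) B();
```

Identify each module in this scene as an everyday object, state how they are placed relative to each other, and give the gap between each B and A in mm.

A is a table. B is a stool. Three stools sit around the table at the −y, +y, +x sides. The gap between each stool and the table is 320 mm.

Each stool's nearest face is 320 mm from the table's bounding box.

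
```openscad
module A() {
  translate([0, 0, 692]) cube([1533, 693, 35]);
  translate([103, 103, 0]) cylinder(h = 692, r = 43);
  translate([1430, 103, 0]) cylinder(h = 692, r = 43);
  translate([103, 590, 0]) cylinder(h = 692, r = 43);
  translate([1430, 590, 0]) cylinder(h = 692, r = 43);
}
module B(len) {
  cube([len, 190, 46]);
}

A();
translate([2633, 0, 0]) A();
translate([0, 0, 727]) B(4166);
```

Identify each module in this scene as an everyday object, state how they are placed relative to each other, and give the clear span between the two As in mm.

A is a table. B is a beam. A beam spans the tops of two tables. The clear span between the two tables is 1100 mm.

Second table starts at x = 2633; first ends at x = 1533; clear span = 2633 − 1533 = 1100 mm.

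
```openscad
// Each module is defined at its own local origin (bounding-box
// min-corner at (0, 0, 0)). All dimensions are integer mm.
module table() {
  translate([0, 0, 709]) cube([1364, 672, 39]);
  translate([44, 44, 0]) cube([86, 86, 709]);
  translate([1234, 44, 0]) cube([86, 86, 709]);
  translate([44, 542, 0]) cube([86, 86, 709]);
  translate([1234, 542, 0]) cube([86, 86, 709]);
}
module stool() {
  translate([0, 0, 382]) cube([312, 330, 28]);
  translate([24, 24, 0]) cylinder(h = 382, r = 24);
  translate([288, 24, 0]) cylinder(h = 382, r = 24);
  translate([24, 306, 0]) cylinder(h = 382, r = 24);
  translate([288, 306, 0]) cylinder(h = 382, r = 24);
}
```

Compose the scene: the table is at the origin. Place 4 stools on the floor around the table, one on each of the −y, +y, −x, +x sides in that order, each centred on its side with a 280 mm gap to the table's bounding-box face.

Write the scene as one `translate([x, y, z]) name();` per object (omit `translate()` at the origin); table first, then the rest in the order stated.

table();
translate([526, -610, 0]) stool();
translate([526, 952, 0]) stool();
translate([-592, 171, 0]) stool();
translate([1644, 171, 0]) stool();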